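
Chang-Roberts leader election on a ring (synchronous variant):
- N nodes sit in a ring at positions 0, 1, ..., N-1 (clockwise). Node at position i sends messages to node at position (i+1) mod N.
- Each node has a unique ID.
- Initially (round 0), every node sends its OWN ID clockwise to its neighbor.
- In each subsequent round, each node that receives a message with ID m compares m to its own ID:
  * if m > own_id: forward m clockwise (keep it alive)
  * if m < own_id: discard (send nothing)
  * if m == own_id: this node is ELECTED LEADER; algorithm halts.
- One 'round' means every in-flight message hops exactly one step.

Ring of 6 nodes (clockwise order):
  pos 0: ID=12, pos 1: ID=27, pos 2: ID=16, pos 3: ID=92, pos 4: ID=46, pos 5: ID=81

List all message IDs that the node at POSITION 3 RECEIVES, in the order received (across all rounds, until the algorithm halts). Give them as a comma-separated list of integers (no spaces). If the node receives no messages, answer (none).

Answer: 16,27,81,92

Derivation:
Round 1: pos1(id27) recv 12: drop; pos2(id16) recv 27: fwd; pos3(id92) recv 16: drop; pos4(id46) recv 92: fwd; pos5(id81) recv 46: drop; pos0(id12) recv 81: fwd
Round 2: pos3(id92) recv 27: drop; pos5(id81) recv 92: fwd; pos1(id27) recv 81: fwd
Round 3: pos0(id12) recv 92: fwd; pos2(id16) recv 81: fwd
Round 4: pos1(id27) recv 92: fwd; pos3(id92) recv 81: drop
Round 5: pos2(id16) recv 92: fwd
Round 6: pos3(id92) recv 92: ELECTED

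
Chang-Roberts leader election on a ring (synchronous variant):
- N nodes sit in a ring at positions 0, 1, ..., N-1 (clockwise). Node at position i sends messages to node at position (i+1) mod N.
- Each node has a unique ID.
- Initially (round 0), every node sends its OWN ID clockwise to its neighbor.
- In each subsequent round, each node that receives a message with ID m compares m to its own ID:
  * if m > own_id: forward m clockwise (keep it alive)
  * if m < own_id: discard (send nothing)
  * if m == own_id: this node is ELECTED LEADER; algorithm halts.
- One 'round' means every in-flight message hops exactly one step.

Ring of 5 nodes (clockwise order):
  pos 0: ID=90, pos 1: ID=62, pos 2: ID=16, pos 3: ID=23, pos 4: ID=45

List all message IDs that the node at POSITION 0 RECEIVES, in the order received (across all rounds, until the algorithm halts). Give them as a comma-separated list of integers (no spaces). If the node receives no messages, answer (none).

Answer: 45,62,90

Derivation:
Round 1: pos1(id62) recv 90: fwd; pos2(id16) recv 62: fwd; pos3(id23) recv 16: drop; pos4(id45) recv 23: drop; pos0(id90) recv 45: drop
Round 2: pos2(id16) recv 90: fwd; pos3(id23) recv 62: fwd
Round 3: pos3(id23) recv 90: fwd; pos4(id45) recv 62: fwd
Round 4: pos4(id45) recv 90: fwd; pos0(id90) recv 62: drop
Round 5: pos0(id90) recv 90: ELECTED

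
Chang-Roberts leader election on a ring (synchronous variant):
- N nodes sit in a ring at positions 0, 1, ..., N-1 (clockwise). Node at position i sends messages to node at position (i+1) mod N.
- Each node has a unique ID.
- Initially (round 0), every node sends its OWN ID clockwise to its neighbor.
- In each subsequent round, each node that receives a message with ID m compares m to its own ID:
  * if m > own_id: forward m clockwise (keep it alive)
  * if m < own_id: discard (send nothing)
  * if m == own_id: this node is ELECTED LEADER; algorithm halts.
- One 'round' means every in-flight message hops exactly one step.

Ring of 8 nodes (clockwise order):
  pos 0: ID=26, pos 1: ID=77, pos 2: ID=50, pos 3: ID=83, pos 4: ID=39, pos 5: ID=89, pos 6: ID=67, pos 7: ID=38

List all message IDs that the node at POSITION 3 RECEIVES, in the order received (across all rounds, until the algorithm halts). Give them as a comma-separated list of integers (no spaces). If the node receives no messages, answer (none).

Round 1: pos1(id77) recv 26: drop; pos2(id50) recv 77: fwd; pos3(id83) recv 50: drop; pos4(id39) recv 83: fwd; pos5(id89) recv 39: drop; pos6(id67) recv 89: fwd; pos7(id38) recv 67: fwd; pos0(id26) recv 38: fwd
Round 2: pos3(id83) recv 77: drop; pos5(id89) recv 83: drop; pos7(id38) recv 89: fwd; pos0(id26) recv 67: fwd; pos1(id77) recv 38: drop
Round 3: pos0(id26) recv 89: fwd; pos1(id77) recv 67: drop
Round 4: pos1(id77) recv 89: fwd
Round 5: pos2(id50) recv 89: fwd
Round 6: pos3(id83) recv 89: fwd
Round 7: pos4(id39) recv 89: fwd
Round 8: pos5(id89) recv 89: ELECTED

Answer: 50,77,89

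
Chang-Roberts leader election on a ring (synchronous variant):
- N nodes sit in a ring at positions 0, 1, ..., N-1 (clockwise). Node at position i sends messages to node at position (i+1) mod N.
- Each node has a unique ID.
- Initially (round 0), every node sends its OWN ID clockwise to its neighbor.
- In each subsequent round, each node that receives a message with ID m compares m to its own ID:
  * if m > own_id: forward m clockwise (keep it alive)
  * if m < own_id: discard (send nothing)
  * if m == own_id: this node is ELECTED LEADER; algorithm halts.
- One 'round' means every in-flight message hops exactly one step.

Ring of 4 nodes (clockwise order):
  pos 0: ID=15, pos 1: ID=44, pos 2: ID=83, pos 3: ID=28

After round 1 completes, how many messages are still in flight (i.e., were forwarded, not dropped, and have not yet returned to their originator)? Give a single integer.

Answer: 2

Derivation:
Round 1: pos1(id44) recv 15: drop; pos2(id83) recv 44: drop; pos3(id28) recv 83: fwd; pos0(id15) recv 28: fwd
After round 1: 2 messages still in flight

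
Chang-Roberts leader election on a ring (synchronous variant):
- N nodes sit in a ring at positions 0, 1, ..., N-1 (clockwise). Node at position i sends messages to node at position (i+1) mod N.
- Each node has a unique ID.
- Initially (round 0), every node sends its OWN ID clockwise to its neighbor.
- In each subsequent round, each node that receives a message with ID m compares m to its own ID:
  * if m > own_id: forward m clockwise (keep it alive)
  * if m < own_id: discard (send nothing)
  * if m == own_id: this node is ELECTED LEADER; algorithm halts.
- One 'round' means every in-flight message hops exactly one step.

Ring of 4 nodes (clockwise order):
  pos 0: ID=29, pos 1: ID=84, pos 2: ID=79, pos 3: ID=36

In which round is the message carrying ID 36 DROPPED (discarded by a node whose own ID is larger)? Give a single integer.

Answer: 2

Derivation:
Round 1: pos1(id84) recv 29: drop; pos2(id79) recv 84: fwd; pos3(id36) recv 79: fwd; pos0(id29) recv 36: fwd
Round 2: pos3(id36) recv 84: fwd; pos0(id29) recv 79: fwd; pos1(id84) recv 36: drop
Round 3: pos0(id29) recv 84: fwd; pos1(id84) recv 79: drop
Round 4: pos1(id84) recv 84: ELECTED
Message ID 36 originates at pos 3; dropped at pos 1 in round 2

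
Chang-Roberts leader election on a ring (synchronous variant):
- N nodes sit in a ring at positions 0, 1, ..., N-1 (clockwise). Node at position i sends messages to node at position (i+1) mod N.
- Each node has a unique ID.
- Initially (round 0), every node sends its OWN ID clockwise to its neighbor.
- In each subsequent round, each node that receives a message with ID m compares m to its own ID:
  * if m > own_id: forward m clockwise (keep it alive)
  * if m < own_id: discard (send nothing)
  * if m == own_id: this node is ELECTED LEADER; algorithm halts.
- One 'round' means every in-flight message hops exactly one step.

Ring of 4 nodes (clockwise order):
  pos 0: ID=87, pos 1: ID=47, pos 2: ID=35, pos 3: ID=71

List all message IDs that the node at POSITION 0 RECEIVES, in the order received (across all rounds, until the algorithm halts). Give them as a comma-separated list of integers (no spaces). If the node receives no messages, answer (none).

Answer: 71,87

Derivation:
Round 1: pos1(id47) recv 87: fwd; pos2(id35) recv 47: fwd; pos3(id71) recv 35: drop; pos0(id87) recv 71: drop
Round 2: pos2(id35) recv 87: fwd; pos3(id71) recv 47: drop
Round 3: pos3(id71) recv 87: fwd
Round 4: pos0(id87) recv 87: ELECTED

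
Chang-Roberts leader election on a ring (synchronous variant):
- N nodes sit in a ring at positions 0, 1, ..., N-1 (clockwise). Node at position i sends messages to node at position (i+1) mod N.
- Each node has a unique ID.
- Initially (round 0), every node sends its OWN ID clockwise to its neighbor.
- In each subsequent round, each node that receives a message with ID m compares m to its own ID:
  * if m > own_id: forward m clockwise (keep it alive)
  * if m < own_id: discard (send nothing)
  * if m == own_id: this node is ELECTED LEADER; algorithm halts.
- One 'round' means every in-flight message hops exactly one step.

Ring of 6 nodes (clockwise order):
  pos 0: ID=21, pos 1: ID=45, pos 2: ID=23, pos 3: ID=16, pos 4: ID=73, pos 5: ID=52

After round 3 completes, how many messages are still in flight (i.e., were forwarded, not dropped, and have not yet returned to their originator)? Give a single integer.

Answer: 2

Derivation:
Round 1: pos1(id45) recv 21: drop; pos2(id23) recv 45: fwd; pos3(id16) recv 23: fwd; pos4(id73) recv 16: drop; pos5(id52) recv 73: fwd; pos0(id21) recv 52: fwd
Round 2: pos3(id16) recv 45: fwd; pos4(id73) recv 23: drop; pos0(id21) recv 73: fwd; pos1(id45) recv 52: fwd
Round 3: pos4(id73) recv 45: drop; pos1(id45) recv 73: fwd; pos2(id23) recv 52: fwd
After round 3: 2 messages still in flight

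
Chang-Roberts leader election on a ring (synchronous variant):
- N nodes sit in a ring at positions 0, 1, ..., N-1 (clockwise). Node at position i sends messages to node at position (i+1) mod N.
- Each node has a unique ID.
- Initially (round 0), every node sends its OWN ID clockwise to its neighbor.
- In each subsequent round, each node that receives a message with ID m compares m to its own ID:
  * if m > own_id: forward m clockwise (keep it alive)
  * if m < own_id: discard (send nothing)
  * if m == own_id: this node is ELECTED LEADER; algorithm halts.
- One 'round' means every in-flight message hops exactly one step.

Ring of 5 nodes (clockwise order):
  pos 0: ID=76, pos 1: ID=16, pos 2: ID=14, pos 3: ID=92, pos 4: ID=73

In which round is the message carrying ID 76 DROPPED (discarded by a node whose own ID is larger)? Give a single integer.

Round 1: pos1(id16) recv 76: fwd; pos2(id14) recv 16: fwd; pos3(id92) recv 14: drop; pos4(id73) recv 92: fwd; pos0(id76) recv 73: drop
Round 2: pos2(id14) recv 76: fwd; pos3(id92) recv 16: drop; pos0(id76) recv 92: fwd
Round 3: pos3(id92) recv 76: drop; pos1(id16) recv 92: fwd
Round 4: pos2(id14) recv 92: fwd
Round 5: pos3(id92) recv 92: ELECTED
Message ID 76 originates at pos 0; dropped at pos 3 in round 3

Answer: 3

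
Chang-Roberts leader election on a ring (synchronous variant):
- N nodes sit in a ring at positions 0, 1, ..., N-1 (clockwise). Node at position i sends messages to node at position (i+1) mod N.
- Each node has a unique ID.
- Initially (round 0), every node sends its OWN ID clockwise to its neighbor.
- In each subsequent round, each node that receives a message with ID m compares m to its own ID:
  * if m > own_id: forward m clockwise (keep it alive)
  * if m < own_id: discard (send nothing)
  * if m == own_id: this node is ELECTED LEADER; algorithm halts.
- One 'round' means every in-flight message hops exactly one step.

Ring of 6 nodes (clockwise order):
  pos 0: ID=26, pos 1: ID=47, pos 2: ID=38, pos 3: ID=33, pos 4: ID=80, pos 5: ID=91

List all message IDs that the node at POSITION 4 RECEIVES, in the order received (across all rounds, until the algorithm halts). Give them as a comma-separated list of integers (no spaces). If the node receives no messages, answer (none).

Answer: 33,38,47,91

Derivation:
Round 1: pos1(id47) recv 26: drop; pos2(id38) recv 47: fwd; pos3(id33) recv 38: fwd; pos4(id80) recv 33: drop; pos5(id91) recv 80: drop; pos0(id26) recv 91: fwd
Round 2: pos3(id33) recv 47: fwd; pos4(id80) recv 38: drop; pos1(id47) recv 91: fwd
Round 3: pos4(id80) recv 47: drop; pos2(id38) recv 91: fwd
Round 4: pos3(id33) recv 91: fwd
Round 5: pos4(id80) recv 91: fwd
Round 6: pos5(id91) recv 91: ELECTED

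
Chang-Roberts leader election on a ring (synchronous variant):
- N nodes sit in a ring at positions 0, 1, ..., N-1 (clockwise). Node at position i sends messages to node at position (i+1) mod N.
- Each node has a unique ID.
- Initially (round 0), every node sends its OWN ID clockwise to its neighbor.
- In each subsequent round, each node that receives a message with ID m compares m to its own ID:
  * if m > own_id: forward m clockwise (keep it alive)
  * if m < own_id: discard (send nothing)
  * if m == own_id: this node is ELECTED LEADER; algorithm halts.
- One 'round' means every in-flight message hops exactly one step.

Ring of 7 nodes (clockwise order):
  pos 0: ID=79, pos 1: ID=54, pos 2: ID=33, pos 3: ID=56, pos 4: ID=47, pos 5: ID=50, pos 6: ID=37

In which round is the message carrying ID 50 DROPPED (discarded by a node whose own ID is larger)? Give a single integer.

Round 1: pos1(id54) recv 79: fwd; pos2(id33) recv 54: fwd; pos3(id56) recv 33: drop; pos4(id47) recv 56: fwd; pos5(id50) recv 47: drop; pos6(id37) recv 50: fwd; pos0(id79) recv 37: drop
Round 2: pos2(id33) recv 79: fwd; pos3(id56) recv 54: drop; pos5(id50) recv 56: fwd; pos0(id79) recv 50: drop
Round 3: pos3(id56) recv 79: fwd; pos6(id37) recv 56: fwd
Round 4: pos4(id47) recv 79: fwd; pos0(id79) recv 56: drop
Round 5: pos5(id50) recv 79: fwd
Round 6: pos6(id37) recv 79: fwd
Round 7: pos0(id79) recv 79: ELECTED
Message ID 50 originates at pos 5; dropped at pos 0 in round 2

Answer: 2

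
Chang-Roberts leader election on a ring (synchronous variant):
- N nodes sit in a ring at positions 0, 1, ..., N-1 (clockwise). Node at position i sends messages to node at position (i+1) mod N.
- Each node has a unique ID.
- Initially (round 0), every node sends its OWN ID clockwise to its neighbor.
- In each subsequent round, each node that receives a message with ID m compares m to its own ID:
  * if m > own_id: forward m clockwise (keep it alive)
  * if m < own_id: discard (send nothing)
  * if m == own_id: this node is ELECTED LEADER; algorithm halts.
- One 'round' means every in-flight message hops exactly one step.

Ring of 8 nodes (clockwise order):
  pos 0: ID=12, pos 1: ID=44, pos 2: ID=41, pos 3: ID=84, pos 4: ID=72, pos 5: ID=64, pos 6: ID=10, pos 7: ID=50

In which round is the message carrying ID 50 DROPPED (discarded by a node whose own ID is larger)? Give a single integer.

Answer: 4

Derivation:
Round 1: pos1(id44) recv 12: drop; pos2(id41) recv 44: fwd; pos3(id84) recv 41: drop; pos4(id72) recv 84: fwd; pos5(id64) recv 72: fwd; pos6(id10) recv 64: fwd; pos7(id50) recv 10: drop; pos0(id12) recv 50: fwd
Round 2: pos3(id84) recv 44: drop; pos5(id64) recv 84: fwd; pos6(id10) recv 72: fwd; pos7(id50) recv 64: fwd; pos1(id44) recv 50: fwd
Round 3: pos6(id10) recv 84: fwd; pos7(id50) recv 72: fwd; pos0(id12) recv 64: fwd; pos2(id41) recv 50: fwd
Round 4: pos7(id50) recv 84: fwd; pos0(id12) recv 72: fwd; pos1(id44) recv 64: fwd; pos3(id84) recv 50: drop
Round 5: pos0(id12) recv 84: fwd; pos1(id44) recv 72: fwd; pos2(id41) recv 64: fwd
Round 6: pos1(id44) recv 84: fwd; pos2(id41) recv 72: fwd; pos3(id84) recv 64: drop
Round 7: pos2(id41) recv 84: fwd; pos3(id84) recv 72: drop
Round 8: pos3(id84) recv 84: ELECTED
Message ID 50 originates at pos 7; dropped at pos 3 in round 4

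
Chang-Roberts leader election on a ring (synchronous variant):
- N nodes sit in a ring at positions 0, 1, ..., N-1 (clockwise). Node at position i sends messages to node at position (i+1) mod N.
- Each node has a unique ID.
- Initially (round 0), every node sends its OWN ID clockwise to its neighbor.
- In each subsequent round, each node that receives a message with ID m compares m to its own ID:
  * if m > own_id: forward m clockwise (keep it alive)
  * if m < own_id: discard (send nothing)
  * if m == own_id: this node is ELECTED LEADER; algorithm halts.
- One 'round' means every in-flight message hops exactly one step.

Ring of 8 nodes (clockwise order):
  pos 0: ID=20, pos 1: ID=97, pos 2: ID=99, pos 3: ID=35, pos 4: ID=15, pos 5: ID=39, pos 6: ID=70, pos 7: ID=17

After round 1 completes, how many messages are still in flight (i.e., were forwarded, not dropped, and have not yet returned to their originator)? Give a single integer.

Answer: 3

Derivation:
Round 1: pos1(id97) recv 20: drop; pos2(id99) recv 97: drop; pos3(id35) recv 99: fwd; pos4(id15) recv 35: fwd; pos5(id39) recv 15: drop; pos6(id70) recv 39: drop; pos7(id17) recv 70: fwd; pos0(id20) recv 17: drop
After round 1: 3 messages still in flight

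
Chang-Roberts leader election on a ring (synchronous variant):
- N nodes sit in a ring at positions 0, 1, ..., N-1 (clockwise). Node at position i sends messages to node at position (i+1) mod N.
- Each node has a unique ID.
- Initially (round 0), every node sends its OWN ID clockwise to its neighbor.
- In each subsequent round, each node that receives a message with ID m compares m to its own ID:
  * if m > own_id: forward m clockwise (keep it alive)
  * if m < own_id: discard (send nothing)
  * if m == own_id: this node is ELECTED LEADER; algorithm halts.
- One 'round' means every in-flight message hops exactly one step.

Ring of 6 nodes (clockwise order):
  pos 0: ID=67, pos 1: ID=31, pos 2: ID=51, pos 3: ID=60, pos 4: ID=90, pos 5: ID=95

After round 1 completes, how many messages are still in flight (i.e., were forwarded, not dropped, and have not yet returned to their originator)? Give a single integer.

Round 1: pos1(id31) recv 67: fwd; pos2(id51) recv 31: drop; pos3(id60) recv 51: drop; pos4(id90) recv 60: drop; pos5(id95) recv 90: drop; pos0(id67) recv 95: fwd
After round 1: 2 messages still in flight

Answer: 2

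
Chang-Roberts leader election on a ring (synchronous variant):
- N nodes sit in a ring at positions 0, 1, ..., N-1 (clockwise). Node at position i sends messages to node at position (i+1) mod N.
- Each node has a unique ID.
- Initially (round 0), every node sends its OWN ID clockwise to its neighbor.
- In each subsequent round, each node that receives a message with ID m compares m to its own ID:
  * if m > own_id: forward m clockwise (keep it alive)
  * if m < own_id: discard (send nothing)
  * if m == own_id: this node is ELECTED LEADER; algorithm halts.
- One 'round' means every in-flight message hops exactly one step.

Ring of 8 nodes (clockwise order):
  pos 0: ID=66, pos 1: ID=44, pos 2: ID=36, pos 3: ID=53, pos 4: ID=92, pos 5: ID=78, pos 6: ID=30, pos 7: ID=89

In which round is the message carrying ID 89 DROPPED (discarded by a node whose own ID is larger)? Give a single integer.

Answer: 5

Derivation:
Round 1: pos1(id44) recv 66: fwd; pos2(id36) recv 44: fwd; pos3(id53) recv 36: drop; pos4(id92) recv 53: drop; pos5(id78) recv 92: fwd; pos6(id30) recv 78: fwd; pos7(id89) recv 30: drop; pos0(id66) recv 89: fwd
Round 2: pos2(id36) recv 66: fwd; pos3(id53) recv 44: drop; pos6(id30) recv 92: fwd; pos7(id89) recv 78: drop; pos1(id44) recv 89: fwd
Round 3: pos3(id53) recv 66: fwd; pos7(id89) recv 92: fwd; pos2(id36) recv 89: fwd
Round 4: pos4(id92) recv 66: drop; pos0(id66) recv 92: fwd; pos3(id53) recv 89: fwd
Round 5: pos1(id44) recv 92: fwd; pos4(id92) recv 89: drop
Round 6: pos2(id36) recv 92: fwd
Round 7: pos3(id53) recv 92: fwd
Round 8: pos4(id92) recv 92: ELECTED
Message ID 89 originates at pos 7; dropped at pos 4 in round 5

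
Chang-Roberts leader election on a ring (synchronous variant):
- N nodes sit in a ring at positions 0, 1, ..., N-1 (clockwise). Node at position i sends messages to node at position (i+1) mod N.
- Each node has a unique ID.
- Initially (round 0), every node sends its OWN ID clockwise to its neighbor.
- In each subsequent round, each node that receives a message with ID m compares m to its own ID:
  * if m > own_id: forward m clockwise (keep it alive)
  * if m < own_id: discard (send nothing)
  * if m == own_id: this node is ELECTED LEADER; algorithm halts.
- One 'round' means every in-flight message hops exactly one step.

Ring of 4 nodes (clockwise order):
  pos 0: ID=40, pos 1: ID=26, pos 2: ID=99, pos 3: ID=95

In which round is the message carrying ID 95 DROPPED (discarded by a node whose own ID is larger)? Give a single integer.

Round 1: pos1(id26) recv 40: fwd; pos2(id99) recv 26: drop; pos3(id95) recv 99: fwd; pos0(id40) recv 95: fwd
Round 2: pos2(id99) recv 40: drop; pos0(id40) recv 99: fwd; pos1(id26) recv 95: fwd
Round 3: pos1(id26) recv 99: fwd; pos2(id99) recv 95: drop
Round 4: pos2(id99) recv 99: ELECTED
Message ID 95 originates at pos 3; dropped at pos 2 in round 3

Answer: 3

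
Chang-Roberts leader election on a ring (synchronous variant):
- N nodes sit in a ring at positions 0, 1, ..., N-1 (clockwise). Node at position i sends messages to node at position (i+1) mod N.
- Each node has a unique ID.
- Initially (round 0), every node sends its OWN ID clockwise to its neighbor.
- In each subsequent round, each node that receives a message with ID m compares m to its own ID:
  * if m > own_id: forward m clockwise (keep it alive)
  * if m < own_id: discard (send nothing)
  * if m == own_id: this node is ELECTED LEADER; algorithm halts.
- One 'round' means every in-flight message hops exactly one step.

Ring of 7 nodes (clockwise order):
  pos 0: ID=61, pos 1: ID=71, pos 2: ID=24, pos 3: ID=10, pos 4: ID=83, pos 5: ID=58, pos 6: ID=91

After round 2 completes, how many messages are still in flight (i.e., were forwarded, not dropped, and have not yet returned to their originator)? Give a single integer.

Round 1: pos1(id71) recv 61: drop; pos2(id24) recv 71: fwd; pos3(id10) recv 24: fwd; pos4(id83) recv 10: drop; pos5(id58) recv 83: fwd; pos6(id91) recv 58: drop; pos0(id61) recv 91: fwd
Round 2: pos3(id10) recv 71: fwd; pos4(id83) recv 24: drop; pos6(id91) recv 83: drop; pos1(id71) recv 91: fwd
After round 2: 2 messages still in flight

Answer: 2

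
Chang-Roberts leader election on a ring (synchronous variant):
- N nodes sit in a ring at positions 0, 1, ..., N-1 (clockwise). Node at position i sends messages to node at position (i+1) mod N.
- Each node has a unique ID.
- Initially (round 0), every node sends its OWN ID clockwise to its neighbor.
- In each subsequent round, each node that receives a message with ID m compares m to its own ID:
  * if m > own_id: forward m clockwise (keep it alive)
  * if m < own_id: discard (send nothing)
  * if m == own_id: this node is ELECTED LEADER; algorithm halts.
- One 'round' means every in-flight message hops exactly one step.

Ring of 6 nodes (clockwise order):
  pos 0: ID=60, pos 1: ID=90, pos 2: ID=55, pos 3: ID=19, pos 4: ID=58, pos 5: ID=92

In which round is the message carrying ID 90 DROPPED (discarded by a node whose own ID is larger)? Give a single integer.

Answer: 4

Derivation:
Round 1: pos1(id90) recv 60: drop; pos2(id55) recv 90: fwd; pos3(id19) recv 55: fwd; pos4(id58) recv 19: drop; pos5(id92) recv 58: drop; pos0(id60) recv 92: fwd
Round 2: pos3(id19) recv 90: fwd; pos4(id58) recv 55: drop; pos1(id90) recv 92: fwd
Round 3: pos4(id58) recv 90: fwd; pos2(id55) recv 92: fwd
Round 4: pos5(id92) recv 90: drop; pos3(id19) recv 92: fwd
Round 5: pos4(id58) recv 92: fwd
Round 6: pos5(id92) recv 92: ELECTED
Message ID 90 originates at pos 1; dropped at pos 5 in round 4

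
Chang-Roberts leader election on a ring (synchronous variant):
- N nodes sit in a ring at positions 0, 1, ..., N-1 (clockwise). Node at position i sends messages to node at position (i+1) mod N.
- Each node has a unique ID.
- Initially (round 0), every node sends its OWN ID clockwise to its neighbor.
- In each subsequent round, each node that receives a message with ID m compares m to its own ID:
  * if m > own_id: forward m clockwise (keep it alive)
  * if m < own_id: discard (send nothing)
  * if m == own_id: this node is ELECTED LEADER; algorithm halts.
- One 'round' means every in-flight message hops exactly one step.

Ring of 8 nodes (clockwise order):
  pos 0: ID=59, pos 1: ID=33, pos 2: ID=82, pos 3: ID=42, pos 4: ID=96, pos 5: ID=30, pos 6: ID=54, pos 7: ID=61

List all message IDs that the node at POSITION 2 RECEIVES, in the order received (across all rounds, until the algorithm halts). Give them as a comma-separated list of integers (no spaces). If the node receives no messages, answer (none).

Round 1: pos1(id33) recv 59: fwd; pos2(id82) recv 33: drop; pos3(id42) recv 82: fwd; pos4(id96) recv 42: drop; pos5(id30) recv 96: fwd; pos6(id54) recv 30: drop; pos7(id61) recv 54: drop; pos0(id59) recv 61: fwd
Round 2: pos2(id82) recv 59: drop; pos4(id96) recv 82: drop; pos6(id54) recv 96: fwd; pos1(id33) recv 61: fwd
Round 3: pos7(id61) recv 96: fwd; pos2(id82) recv 61: drop
Round 4: pos0(id59) recv 96: fwd
Round 5: pos1(id33) recv 96: fwd
Round 6: pos2(id82) recv 96: fwd
Round 7: pos3(id42) recv 96: fwd
Round 8: pos4(id96) recv 96: ELECTED

Answer: 33,59,61,96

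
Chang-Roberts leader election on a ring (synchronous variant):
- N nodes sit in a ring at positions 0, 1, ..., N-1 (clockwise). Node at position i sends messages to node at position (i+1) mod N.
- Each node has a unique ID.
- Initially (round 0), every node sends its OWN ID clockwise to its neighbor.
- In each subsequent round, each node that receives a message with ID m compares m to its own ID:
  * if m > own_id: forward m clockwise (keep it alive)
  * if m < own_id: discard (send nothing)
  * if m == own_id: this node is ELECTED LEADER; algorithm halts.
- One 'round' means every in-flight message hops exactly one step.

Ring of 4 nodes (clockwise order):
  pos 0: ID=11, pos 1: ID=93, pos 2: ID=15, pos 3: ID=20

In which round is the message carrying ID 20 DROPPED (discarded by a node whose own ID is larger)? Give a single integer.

Round 1: pos1(id93) recv 11: drop; pos2(id15) recv 93: fwd; pos3(id20) recv 15: drop; pos0(id11) recv 20: fwd
Round 2: pos3(id20) recv 93: fwd; pos1(id93) recv 20: drop
Round 3: pos0(id11) recv 93: fwd
Round 4: pos1(id93) recv 93: ELECTED
Message ID 20 originates at pos 3; dropped at pos 1 in round 2

Answer: 2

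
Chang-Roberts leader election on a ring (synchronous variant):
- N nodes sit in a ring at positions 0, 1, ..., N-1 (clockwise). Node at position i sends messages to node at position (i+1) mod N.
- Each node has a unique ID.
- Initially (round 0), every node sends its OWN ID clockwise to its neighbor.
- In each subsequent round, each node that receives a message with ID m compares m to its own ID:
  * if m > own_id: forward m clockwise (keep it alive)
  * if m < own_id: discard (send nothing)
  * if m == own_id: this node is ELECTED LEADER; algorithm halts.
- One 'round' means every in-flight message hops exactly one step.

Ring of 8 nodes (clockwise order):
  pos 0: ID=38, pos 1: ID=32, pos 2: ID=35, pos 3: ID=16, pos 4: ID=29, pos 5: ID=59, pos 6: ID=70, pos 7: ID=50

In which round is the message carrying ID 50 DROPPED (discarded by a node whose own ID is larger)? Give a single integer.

Round 1: pos1(id32) recv 38: fwd; pos2(id35) recv 32: drop; pos3(id16) recv 35: fwd; pos4(id29) recv 16: drop; pos5(id59) recv 29: drop; pos6(id70) recv 59: drop; pos7(id50) recv 70: fwd; pos0(id38) recv 50: fwd
Round 2: pos2(id35) recv 38: fwd; pos4(id29) recv 35: fwd; pos0(id38) recv 70: fwd; pos1(id32) recv 50: fwd
Round 3: pos3(id16) recv 38: fwd; pos5(id59) recv 35: drop; pos1(id32) recv 70: fwd; pos2(id35) recv 50: fwd
Round 4: pos4(id29) recv 38: fwd; pos2(id35) recv 70: fwd; pos3(id16) recv 50: fwd
Round 5: pos5(id59) recv 38: drop; pos3(id16) recv 70: fwd; pos4(id29) recv 50: fwd
Round 6: pos4(id29) recv 70: fwd; pos5(id59) recv 50: drop
Round 7: pos5(id59) recv 70: fwd
Round 8: pos6(id70) recv 70: ELECTED
Message ID 50 originates at pos 7; dropped at pos 5 in round 6

Answer: 6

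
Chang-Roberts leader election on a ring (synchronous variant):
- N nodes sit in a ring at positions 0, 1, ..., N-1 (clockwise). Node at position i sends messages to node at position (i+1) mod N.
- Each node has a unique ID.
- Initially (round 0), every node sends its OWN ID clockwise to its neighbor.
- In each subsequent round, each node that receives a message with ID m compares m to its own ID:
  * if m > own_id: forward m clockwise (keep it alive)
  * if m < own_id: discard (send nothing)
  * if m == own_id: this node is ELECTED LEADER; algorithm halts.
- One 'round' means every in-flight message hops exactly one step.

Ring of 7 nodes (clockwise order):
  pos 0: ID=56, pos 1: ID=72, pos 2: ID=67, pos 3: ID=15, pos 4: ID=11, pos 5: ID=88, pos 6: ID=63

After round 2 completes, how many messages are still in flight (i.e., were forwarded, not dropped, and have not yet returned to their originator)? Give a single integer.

Round 1: pos1(id72) recv 56: drop; pos2(id67) recv 72: fwd; pos3(id15) recv 67: fwd; pos4(id11) recv 15: fwd; pos5(id88) recv 11: drop; pos6(id63) recv 88: fwd; pos0(id56) recv 63: fwd
Round 2: pos3(id15) recv 72: fwd; pos4(id11) recv 67: fwd; pos5(id88) recv 15: drop; pos0(id56) recv 88: fwd; pos1(id72) recv 63: drop
After round 2: 3 messages still in flight

Answer: 3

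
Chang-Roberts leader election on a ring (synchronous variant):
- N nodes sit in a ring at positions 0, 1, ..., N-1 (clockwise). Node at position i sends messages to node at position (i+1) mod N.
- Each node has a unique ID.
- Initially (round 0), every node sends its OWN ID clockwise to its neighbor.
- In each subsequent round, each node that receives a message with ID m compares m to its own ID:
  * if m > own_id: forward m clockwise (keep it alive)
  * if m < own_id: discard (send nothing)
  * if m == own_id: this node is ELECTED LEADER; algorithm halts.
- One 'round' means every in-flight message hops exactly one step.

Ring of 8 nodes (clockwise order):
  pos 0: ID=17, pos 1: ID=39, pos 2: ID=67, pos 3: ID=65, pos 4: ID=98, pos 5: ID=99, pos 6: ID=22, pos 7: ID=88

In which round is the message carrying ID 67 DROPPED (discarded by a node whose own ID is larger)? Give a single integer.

Answer: 2

Derivation:
Round 1: pos1(id39) recv 17: drop; pos2(id67) recv 39: drop; pos3(id65) recv 67: fwd; pos4(id98) recv 65: drop; pos5(id99) recv 98: drop; pos6(id22) recv 99: fwd; pos7(id88) recv 22: drop; pos0(id17) recv 88: fwd
Round 2: pos4(id98) recv 67: drop; pos7(id88) recv 99: fwd; pos1(id39) recv 88: fwd
Round 3: pos0(id17) recv 99: fwd; pos2(id67) recv 88: fwd
Round 4: pos1(id39) recv 99: fwd; pos3(id65) recv 88: fwd
Round 5: pos2(id67) recv 99: fwd; pos4(id98) recv 88: drop
Round 6: pos3(id65) recv 99: fwd
Round 7: pos4(id98) recv 99: fwd
Round 8: pos5(id99) recv 99: ELECTED
Message ID 67 originates at pos 2; dropped at pos 4 in round 2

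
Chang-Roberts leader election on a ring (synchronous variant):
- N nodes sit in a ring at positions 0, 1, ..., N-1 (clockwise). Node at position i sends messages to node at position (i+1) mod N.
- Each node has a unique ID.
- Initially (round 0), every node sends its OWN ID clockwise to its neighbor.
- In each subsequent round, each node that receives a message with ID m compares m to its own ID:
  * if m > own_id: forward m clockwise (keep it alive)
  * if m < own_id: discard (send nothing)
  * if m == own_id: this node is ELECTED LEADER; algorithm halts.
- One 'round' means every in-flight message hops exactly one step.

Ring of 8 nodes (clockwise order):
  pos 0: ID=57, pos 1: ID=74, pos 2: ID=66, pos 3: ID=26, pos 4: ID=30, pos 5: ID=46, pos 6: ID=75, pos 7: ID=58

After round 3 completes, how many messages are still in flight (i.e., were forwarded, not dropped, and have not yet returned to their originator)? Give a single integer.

Answer: 3

Derivation:
Round 1: pos1(id74) recv 57: drop; pos2(id66) recv 74: fwd; pos3(id26) recv 66: fwd; pos4(id30) recv 26: drop; pos5(id46) recv 30: drop; pos6(id75) recv 46: drop; pos7(id58) recv 75: fwd; pos0(id57) recv 58: fwd
Round 2: pos3(id26) recv 74: fwd; pos4(id30) recv 66: fwd; pos0(id57) recv 75: fwd; pos1(id74) recv 58: drop
Round 3: pos4(id30) recv 74: fwd; pos5(id46) recv 66: fwd; pos1(id74) recv 75: fwd
After round 3: 3 messages still in flight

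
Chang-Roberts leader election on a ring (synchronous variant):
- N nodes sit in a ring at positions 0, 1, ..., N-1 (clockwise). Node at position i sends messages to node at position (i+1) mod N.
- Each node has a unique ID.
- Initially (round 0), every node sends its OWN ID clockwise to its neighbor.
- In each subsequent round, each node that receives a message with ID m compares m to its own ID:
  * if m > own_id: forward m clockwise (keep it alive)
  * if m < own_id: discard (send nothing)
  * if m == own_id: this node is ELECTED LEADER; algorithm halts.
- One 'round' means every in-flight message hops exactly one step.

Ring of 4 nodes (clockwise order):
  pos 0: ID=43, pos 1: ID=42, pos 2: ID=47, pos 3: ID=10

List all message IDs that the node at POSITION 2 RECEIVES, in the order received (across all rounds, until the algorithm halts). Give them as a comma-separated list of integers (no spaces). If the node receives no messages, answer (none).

Round 1: pos1(id42) recv 43: fwd; pos2(id47) recv 42: drop; pos3(id10) recv 47: fwd; pos0(id43) recv 10: drop
Round 2: pos2(id47) recv 43: drop; pos0(id43) recv 47: fwd
Round 3: pos1(id42) recv 47: fwd
Round 4: pos2(id47) recv 47: ELECTED

Answer: 42,43,47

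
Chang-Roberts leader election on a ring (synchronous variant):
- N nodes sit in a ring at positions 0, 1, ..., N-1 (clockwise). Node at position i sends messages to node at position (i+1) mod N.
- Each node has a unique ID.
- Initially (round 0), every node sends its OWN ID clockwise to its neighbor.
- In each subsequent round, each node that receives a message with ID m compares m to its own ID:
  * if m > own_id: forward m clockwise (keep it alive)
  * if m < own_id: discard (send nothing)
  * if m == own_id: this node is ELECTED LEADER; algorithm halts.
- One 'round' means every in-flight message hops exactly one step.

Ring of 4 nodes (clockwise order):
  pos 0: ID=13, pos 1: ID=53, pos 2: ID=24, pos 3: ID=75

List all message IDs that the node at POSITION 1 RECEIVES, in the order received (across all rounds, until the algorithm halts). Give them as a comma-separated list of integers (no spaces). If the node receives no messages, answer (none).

Answer: 13,75

Derivation:
Round 1: pos1(id53) recv 13: drop; pos2(id24) recv 53: fwd; pos3(id75) recv 24: drop; pos0(id13) recv 75: fwd
Round 2: pos3(id75) recv 53: drop; pos1(id53) recv 75: fwd
Round 3: pos2(id24) recv 75: fwd
Round 4: pos3(id75) recv 75: ELECTED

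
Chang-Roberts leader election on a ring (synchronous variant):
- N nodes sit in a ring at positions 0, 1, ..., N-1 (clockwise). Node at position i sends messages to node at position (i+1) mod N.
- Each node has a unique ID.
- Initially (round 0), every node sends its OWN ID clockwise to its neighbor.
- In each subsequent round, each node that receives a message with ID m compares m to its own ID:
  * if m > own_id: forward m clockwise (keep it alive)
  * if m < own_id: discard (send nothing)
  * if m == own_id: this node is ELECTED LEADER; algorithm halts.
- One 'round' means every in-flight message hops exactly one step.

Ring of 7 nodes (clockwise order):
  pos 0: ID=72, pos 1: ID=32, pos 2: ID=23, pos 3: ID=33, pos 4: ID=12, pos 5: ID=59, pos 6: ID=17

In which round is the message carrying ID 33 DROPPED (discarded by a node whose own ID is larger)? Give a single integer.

Round 1: pos1(id32) recv 72: fwd; pos2(id23) recv 32: fwd; pos3(id33) recv 23: drop; pos4(id12) recv 33: fwd; pos5(id59) recv 12: drop; pos6(id17) recv 59: fwd; pos0(id72) recv 17: drop
Round 2: pos2(id23) recv 72: fwd; pos3(id33) recv 32: drop; pos5(id59) recv 33: drop; pos0(id72) recv 59: drop
Round 3: pos3(id33) recv 72: fwd
Round 4: pos4(id12) recv 72: fwd
Round 5: pos5(id59) recv 72: fwd
Round 6: pos6(id17) recv 72: fwd
Round 7: pos0(id72) recv 72: ELECTED
Message ID 33 originates at pos 3; dropped at pos 5 in round 2

Answer: 2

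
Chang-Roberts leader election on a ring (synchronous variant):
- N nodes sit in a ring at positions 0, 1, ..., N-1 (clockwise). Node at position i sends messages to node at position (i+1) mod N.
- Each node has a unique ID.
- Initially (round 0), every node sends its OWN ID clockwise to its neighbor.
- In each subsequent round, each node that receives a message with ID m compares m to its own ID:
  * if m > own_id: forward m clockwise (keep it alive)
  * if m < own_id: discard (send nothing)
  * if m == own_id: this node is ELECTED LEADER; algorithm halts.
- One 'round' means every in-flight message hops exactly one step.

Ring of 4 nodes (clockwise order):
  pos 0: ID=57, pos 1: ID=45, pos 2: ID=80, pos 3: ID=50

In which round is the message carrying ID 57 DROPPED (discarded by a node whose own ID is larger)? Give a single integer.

Answer: 2

Derivation:
Round 1: pos1(id45) recv 57: fwd; pos2(id80) recv 45: drop; pos3(id50) recv 80: fwd; pos0(id57) recv 50: drop
Round 2: pos2(id80) recv 57: drop; pos0(id57) recv 80: fwd
Round 3: pos1(id45) recv 80: fwd
Round 4: pos2(id80) recv 80: ELECTED
Message ID 57 originates at pos 0; dropped at pos 2 in round 2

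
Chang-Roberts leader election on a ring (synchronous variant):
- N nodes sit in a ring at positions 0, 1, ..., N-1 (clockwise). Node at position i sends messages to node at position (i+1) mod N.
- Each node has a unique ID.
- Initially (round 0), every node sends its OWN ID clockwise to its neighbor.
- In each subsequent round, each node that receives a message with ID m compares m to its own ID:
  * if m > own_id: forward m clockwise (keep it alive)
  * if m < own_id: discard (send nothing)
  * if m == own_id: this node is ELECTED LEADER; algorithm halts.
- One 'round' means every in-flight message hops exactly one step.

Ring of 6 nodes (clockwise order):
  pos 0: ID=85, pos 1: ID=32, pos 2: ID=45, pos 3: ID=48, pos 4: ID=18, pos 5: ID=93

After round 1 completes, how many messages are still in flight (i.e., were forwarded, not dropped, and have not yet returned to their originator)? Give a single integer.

Answer: 3

Derivation:
Round 1: pos1(id32) recv 85: fwd; pos2(id45) recv 32: drop; pos3(id48) recv 45: drop; pos4(id18) recv 48: fwd; pos5(id93) recv 18: drop; pos0(id85) recv 93: fwd
After round 1: 3 messages still in flight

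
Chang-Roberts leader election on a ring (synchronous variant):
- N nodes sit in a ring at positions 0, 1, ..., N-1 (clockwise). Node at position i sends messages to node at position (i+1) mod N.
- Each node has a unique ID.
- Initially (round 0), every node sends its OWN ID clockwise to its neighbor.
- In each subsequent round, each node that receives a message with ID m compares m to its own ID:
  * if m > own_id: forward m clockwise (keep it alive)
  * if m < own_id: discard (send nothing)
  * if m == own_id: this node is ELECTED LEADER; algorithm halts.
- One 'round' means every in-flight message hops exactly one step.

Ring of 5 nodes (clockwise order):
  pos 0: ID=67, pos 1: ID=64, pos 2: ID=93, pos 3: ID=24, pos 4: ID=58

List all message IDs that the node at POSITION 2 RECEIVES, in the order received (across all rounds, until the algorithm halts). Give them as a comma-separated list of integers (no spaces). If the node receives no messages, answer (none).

Answer: 64,67,93

Derivation:
Round 1: pos1(id64) recv 67: fwd; pos2(id93) recv 64: drop; pos3(id24) recv 93: fwd; pos4(id58) recv 24: drop; pos0(id67) recv 58: drop
Round 2: pos2(id93) recv 67: drop; pos4(id58) recv 93: fwd
Round 3: pos0(id67) recv 93: fwd
Round 4: pos1(id64) recv 93: fwd
Round 5: pos2(id93) recv 93: ELECTED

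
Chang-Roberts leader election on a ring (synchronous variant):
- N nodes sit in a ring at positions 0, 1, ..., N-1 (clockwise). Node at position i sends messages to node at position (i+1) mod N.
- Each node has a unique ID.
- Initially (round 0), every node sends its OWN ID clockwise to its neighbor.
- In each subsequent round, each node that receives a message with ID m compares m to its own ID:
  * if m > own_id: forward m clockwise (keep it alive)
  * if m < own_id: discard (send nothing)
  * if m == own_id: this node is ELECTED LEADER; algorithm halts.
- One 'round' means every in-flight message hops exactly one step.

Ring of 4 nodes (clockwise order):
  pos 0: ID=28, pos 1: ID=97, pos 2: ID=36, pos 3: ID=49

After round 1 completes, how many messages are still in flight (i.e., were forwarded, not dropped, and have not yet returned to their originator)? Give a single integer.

Answer: 2

Derivation:
Round 1: pos1(id97) recv 28: drop; pos2(id36) recv 97: fwd; pos3(id49) recv 36: drop; pos0(id28) recv 49: fwd
After round 1: 2 messages still in flight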